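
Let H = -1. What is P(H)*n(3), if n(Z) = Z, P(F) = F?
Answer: -3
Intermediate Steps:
P(H)*n(3) = -1*3 = -3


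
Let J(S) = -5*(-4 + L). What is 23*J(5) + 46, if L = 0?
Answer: 506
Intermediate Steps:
J(S) = 20 (J(S) = -5*(-4 + 0) = -5*(-4) = 20)
23*J(5) + 46 = 23*20 + 46 = 460 + 46 = 506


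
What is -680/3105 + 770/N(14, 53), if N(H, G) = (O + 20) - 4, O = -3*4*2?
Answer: -239629/2484 ≈ -96.469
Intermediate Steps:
O = -24 (O = -12*2 = -24)
N(H, G) = -8 (N(H, G) = (-24 + 20) - 4 = -4 - 4 = -8)
-680/3105 + 770/N(14, 53) = -680/3105 + 770/(-8) = -680*1/3105 + 770*(-⅛) = -136/621 - 385/4 = -239629/2484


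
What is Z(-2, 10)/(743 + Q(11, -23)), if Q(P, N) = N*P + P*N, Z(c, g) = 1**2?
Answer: 1/237 ≈ 0.0042194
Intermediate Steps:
Z(c, g) = 1
Q(P, N) = 2*N*P (Q(P, N) = N*P + N*P = 2*N*P)
Z(-2, 10)/(743 + Q(11, -23)) = 1/(743 + 2*(-23)*11) = 1/(743 - 506) = 1/237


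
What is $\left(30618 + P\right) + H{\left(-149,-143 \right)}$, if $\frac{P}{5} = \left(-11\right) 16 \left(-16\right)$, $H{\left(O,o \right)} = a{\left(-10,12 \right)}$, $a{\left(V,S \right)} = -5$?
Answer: $44693$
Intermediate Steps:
$H{\left(O,o \right)} = -5$
$P = 14080$ ($P = 5 \left(-11\right) 16 \left(-16\right) = 5 \left(\left(-176\right) \left(-16\right)\right) = 5 \cdot 2816 = 14080$)
$\left(30618 + P\right) + H{\left(-149,-143 \right)} = \left(30618 + 14080\right) - 5 = 44698 - 5 = 44693$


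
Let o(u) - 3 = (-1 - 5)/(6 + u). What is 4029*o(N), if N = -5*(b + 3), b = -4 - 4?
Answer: 350523/31 ≈ 11307.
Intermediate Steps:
b = -8
N = 25 (N = -5*(-8 + 3) = -5*(-5) = 25)
o(u) = 3 - 6/(6 + u) (o(u) = 3 + (-1 - 5)/(6 + u) = 3 - 6/(6 + u))
4029*o(N) = 4029*(3*(4 + 25)/(6 + 25)) = 4029*(3*29/31) = 4029*(3*(1/31)*29) = 4029*(87/31) = 350523/31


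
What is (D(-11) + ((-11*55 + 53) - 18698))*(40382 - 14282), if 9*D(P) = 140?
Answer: -502019000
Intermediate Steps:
D(P) = 140/9 (D(P) = (⅑)*140 = 140/9)
(D(-11) + ((-11*55 + 53) - 18698))*(40382 - 14282) = (140/9 + ((-11*55 + 53) - 18698))*(40382 - 14282) = (140/9 + ((-605 + 53) - 18698))*26100 = (140/9 + (-552 - 18698))*26100 = (140/9 - 19250)*26100 = -173110/9*26100 = -502019000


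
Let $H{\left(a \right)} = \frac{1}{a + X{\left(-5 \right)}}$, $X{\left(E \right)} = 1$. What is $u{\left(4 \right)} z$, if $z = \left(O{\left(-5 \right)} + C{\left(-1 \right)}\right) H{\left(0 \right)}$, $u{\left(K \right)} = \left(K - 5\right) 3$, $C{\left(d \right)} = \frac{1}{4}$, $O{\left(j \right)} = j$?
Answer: $\frac{57}{4} \approx 14.25$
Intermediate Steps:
$C{\left(d \right)} = \frac{1}{4}$
$H{\left(a \right)} = \frac{1}{1 + a}$ ($H{\left(a \right)} = \frac{1}{a + 1} = \frac{1}{1 + a}$)
$u{\left(K \right)} = -15 + 3 K$ ($u{\left(K \right)} = \left(-5 + K\right) 3 = -15 + 3 K$)
$z = - \frac{19}{4}$ ($z = \frac{-5 + \frac{1}{4}}{1 + 0} = - \frac{19}{4 \cdot 1} = \left(- \frac{19}{4}\right) 1 = - \frac{19}{4} \approx -4.75$)
$u{\left(4 \right)} z = \left(-15 + 3 \cdot 4\right) \left(- \frac{19}{4}\right) = \left(-15 + 12\right) \left(- \frac{19}{4}\right) = \left(-3\right) \left(- \frac{19}{4}\right) = \frac{57}{4}$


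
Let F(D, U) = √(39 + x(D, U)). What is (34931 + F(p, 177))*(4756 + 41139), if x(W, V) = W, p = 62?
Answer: 1603158245 + 45895*√101 ≈ 1.6036e+9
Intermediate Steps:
F(D, U) = √(39 + D)
(34931 + F(p, 177))*(4756 + 41139) = (34931 + √(39 + 62))*(4756 + 41139) = (34931 + √101)*45895 = 1603158245 + 45895*√101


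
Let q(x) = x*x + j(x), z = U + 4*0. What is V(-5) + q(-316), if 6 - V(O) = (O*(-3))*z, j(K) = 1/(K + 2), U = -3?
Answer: 31370797/314 ≈ 99907.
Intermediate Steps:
j(K) = 1/(2 + K)
z = -3 (z = -3 + 4*0 = -3 + 0 = -3)
q(x) = x² + 1/(2 + x) (q(x) = x*x + 1/(2 + x) = x² + 1/(2 + x))
V(O) = 6 - 9*O (V(O) = 6 - O*(-3)*(-3) = 6 - (-3*O)*(-3) = 6 - 9*O)
V(-5) + q(-316) = (6 - 9*(-5)) + (1 + (-316)²*(2 - 316))/(2 - 316) = (6 + 45) + (1 + 99856*(-314))/(-314) = 51 - (1 - 31354784)/314 = 51 - 1/314*(-31354783) = 51 + 31354783/314 = 31370797/314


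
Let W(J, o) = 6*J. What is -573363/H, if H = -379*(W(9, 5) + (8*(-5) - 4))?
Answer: 573363/3790 ≈ 151.28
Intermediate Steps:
H = -3790 (H = -379*(6*9 + (8*(-5) - 4)) = -379*(54 + (-40 - 4)) = -379*(54 - 44) = -379*10 = -3790)
-573363/H = -573363/(-3790) = -573363*(-1/3790) = 573363/3790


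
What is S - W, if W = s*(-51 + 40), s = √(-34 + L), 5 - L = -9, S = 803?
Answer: 803 + 22*I*√5 ≈ 803.0 + 49.193*I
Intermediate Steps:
L = 14 (L = 5 - 1*(-9) = 5 + 9 = 14)
s = 2*I*√5 (s = √(-34 + 14) = √(-20) = 2*I*√5 ≈ 4.4721*I)
W = -22*I*√5 (W = (2*I*√5)*(-51 + 40) = (2*I*√5)*(-11) = -22*I*√5 ≈ -49.193*I)
S - W = 803 - (-22)*I*√5 = 803 + 22*I*√5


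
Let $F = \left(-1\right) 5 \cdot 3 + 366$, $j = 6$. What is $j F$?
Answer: $2106$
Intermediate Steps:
$F = 351$ ($F = \left(-5\right) 3 + 366 = -15 + 366 = 351$)
$j F = 6 \cdot 351 = 2106$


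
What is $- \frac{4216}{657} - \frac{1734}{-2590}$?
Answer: $- \frac{4890101}{850815} \approx -5.7476$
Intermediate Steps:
$- \frac{4216}{657} - \frac{1734}{-2590} = \left(-4216\right) \frac{1}{657} - - \frac{867}{1295} = - \frac{4216}{657} + \frac{867}{1295} = - \frac{4890101}{850815}$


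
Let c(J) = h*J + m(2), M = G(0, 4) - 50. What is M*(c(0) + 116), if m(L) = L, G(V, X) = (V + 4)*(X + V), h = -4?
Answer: -4012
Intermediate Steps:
G(V, X) = (4 + V)*(V + X)
M = -34 (M = (0² + 4*0 + 4*4 + 0*4) - 50 = (0 + 0 + 16 + 0) - 50 = 16 - 50 = -34)
c(J) = 2 - 4*J (c(J) = -4*J + 2 = 2 - 4*J)
M*(c(0) + 116) = -34*((2 - 4*0) + 116) = -34*((2 + 0) + 116) = -34*(2 + 116) = -34*118 = -4012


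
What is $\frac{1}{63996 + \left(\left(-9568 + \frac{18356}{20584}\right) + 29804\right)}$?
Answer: $\frac{5146}{433462461} \approx 1.1872 \cdot 10^{-5}$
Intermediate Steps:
$\frac{1}{63996 + \left(\left(-9568 + \frac{18356}{20584}\right) + 29804\right)} = \frac{1}{63996 + \left(\left(-9568 + 18356 \cdot \frac{1}{20584}\right) + 29804\right)} = \frac{1}{63996 + \left(\left(-9568 + \frac{4589}{5146}\right) + 29804\right)} = \frac{1}{63996 + \left(- \frac{49232339}{5146} + 29804\right)} = \frac{1}{63996 + \frac{104139045}{5146}} = \frac{1}{\frac{433462461}{5146}} = \frac{5146}{433462461}$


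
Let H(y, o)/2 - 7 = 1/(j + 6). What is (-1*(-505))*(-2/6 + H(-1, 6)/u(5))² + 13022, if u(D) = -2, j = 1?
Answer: 18190447/441 ≈ 41248.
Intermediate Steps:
H(y, o) = 100/7 (H(y, o) = 14 + 2/(1 + 6) = 14 + 2/7 = 100/7)
(-1*(-505))*(-2/6 + H(-1, 6)/u(5))² + 13022 = (-1*(-505))*(-2/6 + (100/7)/(-2))² + 13022 = 505*(-2*⅙ + (100/7)*(-½))² + 13022 = 505*(-⅓ - 50/7)² + 13022 = 505*(-157/21)² + 13022 = 505*(24649/441) + 13022 = 12447745/441 + 13022 = 18190447/441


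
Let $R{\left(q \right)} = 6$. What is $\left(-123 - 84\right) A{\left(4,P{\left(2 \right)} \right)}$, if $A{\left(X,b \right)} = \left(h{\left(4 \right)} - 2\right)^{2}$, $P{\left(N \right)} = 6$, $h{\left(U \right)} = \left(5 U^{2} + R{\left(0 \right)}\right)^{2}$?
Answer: $-11316945852$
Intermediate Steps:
$h{\left(U \right)} = \left(6 + 5 U^{2}\right)^{2}$ ($h{\left(U \right)} = \left(5 U^{2} + 6\right)^{2} = \left(6 + 5 U^{2}\right)^{2}$)
$A{\left(X,b \right)} = 54671236$ ($A{\left(X,b \right)} = \left(\left(6 + 5 \cdot 4^{2}\right)^{2} - 2\right)^{2} = \left(\left(6 + 5 \cdot 16\right)^{2} - 2\right)^{2} = \left(\left(6 + 80\right)^{2} - 2\right)^{2} = \left(86^{2} - 2\right)^{2} = \left(7396 - 2\right)^{2} = 7394^{2} = 54671236$)
$\left(-123 - 84\right) A{\left(4,P{\left(2 \right)} \right)} = \left(-123 - 84\right) 54671236 = \left(-207\right) 54671236 = -11316945852$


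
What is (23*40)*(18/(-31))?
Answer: -16560/31 ≈ -534.19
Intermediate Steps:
(23*40)*(18/(-31)) = 920*(18*(-1/31)) = 920*(-18/31) = -16560/31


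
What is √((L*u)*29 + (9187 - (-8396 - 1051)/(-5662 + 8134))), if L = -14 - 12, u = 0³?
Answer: √1560086822/412 ≈ 95.869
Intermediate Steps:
u = 0
L = -26
√((L*u)*29 + (9187 - (-8396 - 1051)/(-5662 + 8134))) = √(-26*0*29 + (9187 - (-8396 - 1051)/(-5662 + 8134))) = √(0*29 + (9187 - (-9447)/2472)) = √(0 + (9187 - (-9447)/2472)) = √(0 + (9187 - 1*(-3149/824))) = √(0 + (9187 + 3149/824)) = √(0 + 7573237/824) = √(7573237/824) = √1560086822/412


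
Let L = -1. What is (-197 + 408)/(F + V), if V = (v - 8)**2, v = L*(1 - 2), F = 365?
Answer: 211/414 ≈ 0.50966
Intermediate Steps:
v = 1 (v = -(1 - 2) = -1*(-1) = 1)
V = 49 (V = (1 - 8)**2 = (-7)**2 = 49)
(-197 + 408)/(F + V) = (-197 + 408)/(365 + 49) = 211/414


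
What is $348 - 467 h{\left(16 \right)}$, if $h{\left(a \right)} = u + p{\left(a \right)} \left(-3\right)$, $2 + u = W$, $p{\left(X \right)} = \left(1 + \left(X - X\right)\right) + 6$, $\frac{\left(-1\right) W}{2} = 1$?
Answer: $12023$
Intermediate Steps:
$W = -2$ ($W = \left(-2\right) 1 = -2$)
$p{\left(X \right)} = 7$ ($p{\left(X \right)} = \left(1 + 0\right) + 6 = 1 + 6 = 7$)
$u = -4$ ($u = -2 - 2 = -4$)
$h{\left(a \right)} = -25$ ($h{\left(a \right)} = -4 + 7 \left(-3\right) = -4 - 21 = -25$)
$348 - 467 h{\left(16 \right)} = 348 - -11675 = 348 + 11675 = 12023$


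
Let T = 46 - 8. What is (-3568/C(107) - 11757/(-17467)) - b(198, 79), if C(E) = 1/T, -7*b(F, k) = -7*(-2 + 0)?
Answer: -2368199037/17467 ≈ -1.3558e+5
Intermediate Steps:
b(F, k) = -2 (b(F, k) = -(-1)*(-2 + 0) = -(-1)*(-2) = -⅐*14 = -2)
T = 38
C(E) = 1/38
(-3568/C(107) - 11757/(-17467)) - b(198, 79) = (-3568/1/38 - 11757/(-17467)) - 1*(-2) = (-3568*38 - 11757*(-1/17467)) + 2 = (-135584 + 11757/17467) + 2 = -2368233971/17467 + 2 = -2368199037/17467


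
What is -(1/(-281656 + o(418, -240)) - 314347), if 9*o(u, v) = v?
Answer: 265638303659/845048 ≈ 3.1435e+5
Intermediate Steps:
o(u, v) = v/9
-(1/(-281656 + o(418, -240)) - 314347) = -(1/(-281656 + (1/9)*(-240)) - 314347) = -(1/(-281656 - 80/3) - 314347) = -(1/(-845048/3) - 314347) = -(-3/845048 - 314347) = -1*(-265638303659/845048) = 265638303659/845048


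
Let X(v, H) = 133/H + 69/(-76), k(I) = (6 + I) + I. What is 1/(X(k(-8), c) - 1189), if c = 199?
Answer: -15124/17986059 ≈ -0.00084087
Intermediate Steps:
k(I) = 6 + 2*I
X(v, H) = -69/76 + 133/H (X(v, H) = 133/H + 69*(-1/76) = 133/H - 69/76 = -69/76 + 133/H)
1/(X(k(-8), c) - 1189) = 1/((-69/76 + 133/199) - 1189) = 1/(-3623/15124 - 1189) = 1/(-17986059/15124) = -15124/17986059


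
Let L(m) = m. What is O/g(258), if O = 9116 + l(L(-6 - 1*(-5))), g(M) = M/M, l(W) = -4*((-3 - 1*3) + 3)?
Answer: 9128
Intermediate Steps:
l(W) = 12 (l(W) = -4*((-3 - 3) + 3) = -4*(-6 + 3) = -4*(-3) = 12)
g(M) = 1
O = 9128 (O = 9116 + 12 = 9128)
O/g(258) = 9128/1 = 9128*1 = 9128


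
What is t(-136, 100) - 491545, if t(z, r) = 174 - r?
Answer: -491471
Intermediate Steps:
t(-136, 100) - 491545 = (174 - 1*100) - 491545 = (174 - 100) - 491545 = 74 - 491545 = -491471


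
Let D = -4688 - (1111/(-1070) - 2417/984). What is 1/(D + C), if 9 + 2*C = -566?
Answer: -526440/2617462513 ≈ -0.00020113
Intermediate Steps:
C = -575/2 (C = -9/2 + (½)*(-566) = -9/2 - 283 = -575/2 ≈ -287.50)
D = -2466111013/526440 (D = -4688 - (1111*(-1/1070) - 2417*1/984) = -4688 - (-1111/1070 - 2417/984) = -4688 - 1*(-1839707/526440) = -4688 + 1839707/526440 = -2466111013/526440 ≈ -4684.5)
1/(D + C) = 1/(-2466111013/526440 - 575/2) = 1/(-2617462513/526440) = -526440/2617462513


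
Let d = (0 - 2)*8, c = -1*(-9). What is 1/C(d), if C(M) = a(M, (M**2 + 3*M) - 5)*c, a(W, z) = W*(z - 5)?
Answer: -1/28512 ≈ -3.5073e-5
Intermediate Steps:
a(W, z) = W*(-5 + z)
c = 9
d = -16 (d = -2*8 = -16)
C(M) = 9*M*(-10 + M**2 + 3*M) (C(M) = (M*(-5 + ((M**2 + 3*M) - 5)))*9 = (M*(-5 + (-5 + M**2 + 3*M)))*9 = (M*(-10 + M**2 + 3*M))*9 = 9*M*(-10 + M**2 + 3*M))
1/C(d) = 1/(9*(-16)*(-10 + (-16)**2 + 3*(-16))) = 1/(9*(-16)*(-10 + 256 - 48)) = 1/(9*(-16)*198) = 1/(-28512) = -1/28512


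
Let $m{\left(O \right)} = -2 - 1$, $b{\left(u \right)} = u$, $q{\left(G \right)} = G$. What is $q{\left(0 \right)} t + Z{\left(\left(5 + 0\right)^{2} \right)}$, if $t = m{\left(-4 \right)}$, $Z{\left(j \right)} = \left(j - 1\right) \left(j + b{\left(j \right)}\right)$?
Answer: $1200$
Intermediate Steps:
$m{\left(O \right)} = -3$ ($m{\left(O \right)} = -2 - 1 = -3$)
$Z{\left(j \right)} = 2 j \left(-1 + j\right)$ ($Z{\left(j \right)} = \left(j - 1\right) \left(j + j\right) = \left(-1 + j\right) 2 j = 2 j \left(-1 + j\right)$)
$t = -3$
$q{\left(0 \right)} t + Z{\left(\left(5 + 0\right)^{2} \right)} = 0 \left(-3\right) + 2 \left(5 + 0\right)^{2} \left(-1 + \left(5 + 0\right)^{2}\right) = 0 + 2 \cdot 5^{2} \left(-1 + 5^{2}\right) = 0 + 2 \cdot 25 \left(-1 + 25\right) = 0 + 2 \cdot 25 \cdot 24 = 0 + 1200 = 1200$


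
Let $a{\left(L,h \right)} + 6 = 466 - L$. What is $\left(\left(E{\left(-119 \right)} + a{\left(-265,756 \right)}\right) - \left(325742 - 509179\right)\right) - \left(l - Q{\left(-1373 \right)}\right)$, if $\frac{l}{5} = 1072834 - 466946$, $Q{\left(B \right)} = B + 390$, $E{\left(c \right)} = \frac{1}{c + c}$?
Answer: $- \frac{677410119}{238} \approx -2.8463 \cdot 10^{6}$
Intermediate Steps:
$E{\left(c \right)} = \frac{1}{2 c}$
$a{\left(L,h \right)} = 460 - L$ ($a{\left(L,h \right)} = -6 - \left(-466 + L\right) = 460 - L$)
$Q{\left(B \right)} = 390 + B$
$l = 3029440$ ($l = 5 \left(1072834 - 466946\right) = 5 \cdot 605888 = 3029440$)
$\left(\left(E{\left(-119 \right)} + a{\left(-265,756 \right)}\right) - \left(325742 - 509179\right)\right) - \left(l - Q{\left(-1373 \right)}\right) = \left(\left(\frac{1}{2 \left(-119\right)} + \left(460 - -265\right)\right) - \left(325742 - 509179\right)\right) - \left(3029440 - \left(390 - 1373\right)\right) = \left(\left(\frac{1}{2} \left(- \frac{1}{119}\right) + \left(460 + 265\right)\right) - -183437\right) - \left(3029440 - -983\right) = \left(\left(- \frac{1}{238} + 725\right) + 183437\right) - \left(3029440 + 983\right) = \left(\frac{172549}{238} + 183437\right) - 3030423 = \frac{43830555}{238} - 3030423 = - \frac{677410119}{238}$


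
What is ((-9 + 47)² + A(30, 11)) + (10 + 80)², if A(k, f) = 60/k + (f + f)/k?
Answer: 143201/15 ≈ 9546.7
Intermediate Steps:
A(k, f) = 60/k + 2*f/k (A(k, f) = 60/k + (2*f)/k = 60/k + 2*f/k)
((-9 + 47)² + A(30, 11)) + (10 + 80)² = ((-9 + 47)² + 2*(30 + 11)/30) + (10 + 80)² = (38² + 2*(1/30)*41) + 90² = (1444 + 41/15) + 8100 = 21701/15 + 8100 = 143201/15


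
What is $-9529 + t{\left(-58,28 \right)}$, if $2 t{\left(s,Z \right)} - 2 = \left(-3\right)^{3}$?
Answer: $- \frac{19083}{2} \approx -9541.5$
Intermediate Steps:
$t{\left(s,Z \right)} = - \frac{25}{2}$ ($t{\left(s,Z \right)} = 1 + \frac{\left(-3\right)^{3}}{2} = 1 + \frac{1}{2} \left(-27\right) = 1 - \frac{27}{2} = - \frac{25}{2}$)
$-9529 + t{\left(-58,28 \right)} = -9529 - \frac{25}{2} = - \frac{19083}{2}$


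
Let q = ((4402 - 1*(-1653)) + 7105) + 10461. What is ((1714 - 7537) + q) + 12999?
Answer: 30797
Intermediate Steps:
q = 23621 (q = ((4402 + 1653) + 7105) + 10461 = (6055 + 7105) + 10461 = 13160 + 10461 = 23621)
((1714 - 7537) + q) + 12999 = ((1714 - 7537) + 23621) + 12999 = (-5823 + 23621) + 12999 = 17798 + 12999 = 30797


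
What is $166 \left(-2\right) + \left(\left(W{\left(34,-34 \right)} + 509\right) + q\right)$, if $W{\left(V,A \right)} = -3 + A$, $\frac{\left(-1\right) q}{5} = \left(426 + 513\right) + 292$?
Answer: $-6015$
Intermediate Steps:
$q = -6155$ ($q = - 5 \left(\left(426 + 513\right) + 292\right) = - 5 \left(939 + 292\right) = \left(-5\right) 1231 = -6155$)
$166 \left(-2\right) + \left(\left(W{\left(34,-34 \right)} + 509\right) + q\right) = 166 \left(-2\right) + \left(\left(\left(-3 - 34\right) + 509\right) - 6155\right) = -332 + \left(\left(-37 + 509\right) - 6155\right) = -332 + \left(472 - 6155\right) = -332 - 5683 = -6015$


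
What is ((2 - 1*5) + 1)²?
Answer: 4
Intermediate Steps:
((2 - 1*5) + 1)² = ((2 - 5) + 1)² = (-3 + 1)² = (-2)² = 4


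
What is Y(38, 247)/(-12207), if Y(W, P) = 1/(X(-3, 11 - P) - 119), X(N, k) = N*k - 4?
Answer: -1/7141095 ≈ -1.4003e-7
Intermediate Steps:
X(N, k) = -4 + N*k
Y(W, P) = 1/(-156 + 3*P) (Y(W, P) = 1/((-4 - 3*(11 - P)) - 119) = 1/((-4 + (-33 + 3*P)) - 119) = 1/((-37 + 3*P) - 119) = 1/(-156 + 3*P))
Y(38, 247)/(-12207) = (1/(3*(-52 + 247)))/(-12207) = ((⅓)/195)*(-1/12207) = ((⅓)*(1/195))*(-1/12207) = (1/585)*(-1/12207) = -1/7141095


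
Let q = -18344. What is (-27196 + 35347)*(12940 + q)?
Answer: -44048004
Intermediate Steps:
(-27196 + 35347)*(12940 + q) = (-27196 + 35347)*(12940 - 18344) = 8151*(-5404) = -44048004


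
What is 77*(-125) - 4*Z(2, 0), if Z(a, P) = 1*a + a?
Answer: -9641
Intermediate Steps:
Z(a, P) = 2*a (Z(a, P) = a + a = 2*a)
77*(-125) - 4*Z(2, 0) = 77*(-125) - 8*2 = -9625 - 4*4 = -9625 - 16 = -9641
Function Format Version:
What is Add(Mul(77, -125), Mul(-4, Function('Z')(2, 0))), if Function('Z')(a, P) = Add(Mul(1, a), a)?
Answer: -9641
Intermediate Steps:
Function('Z')(a, P) = Mul(2, a) (Function('Z')(a, P) = Add(a, a) = Mul(2, a))
Add(Mul(77, -125), Mul(-4, Function('Z')(2, 0))) = Add(Mul(77, -125), Mul(-4, Mul(2, 2))) = Add(-9625, Mul(-4, 4)) = Add(-9625, -16) = -9641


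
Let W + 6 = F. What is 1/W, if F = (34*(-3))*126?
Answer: -1/12858 ≈ -7.7773e-5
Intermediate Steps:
F = -12852 (F = -102*126 = -12852)
W = -12858 (W = -6 - 12852 = -12858)
1/W = 1/(-12858) = -1/12858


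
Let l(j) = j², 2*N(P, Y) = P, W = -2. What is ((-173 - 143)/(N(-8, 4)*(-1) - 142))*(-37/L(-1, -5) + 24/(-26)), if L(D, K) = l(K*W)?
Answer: -132799/44850 ≈ -2.9610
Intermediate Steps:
N(P, Y) = P/2
L(D, K) = 4*K² (L(D, K) = (K*(-2))² = (-2*K)² = 4*K²)
((-173 - 143)/(N(-8, 4)*(-1) - 142))*(-37/L(-1, -5) + 24/(-26)) = ((-173 - 143)/(((½)*(-8))*(-1) - 142))*(-37/(4*(-5)²) + 24/(-26)) = (-316/(-4*(-1) - 142))*(-37/(4*25) + 24*(-1/26)) = (-316/(4 - 142))*(-37/100 - 12/13) = (-316/(-138))*(-37*1/100 - 12/13) = (-316*(-1/138))*(-37/100 - 12/13) = (158/69)*(-1681/1300) = -132799/44850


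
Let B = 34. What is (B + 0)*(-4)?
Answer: -136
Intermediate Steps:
(B + 0)*(-4) = (34 + 0)*(-4) = 34*(-4) = -136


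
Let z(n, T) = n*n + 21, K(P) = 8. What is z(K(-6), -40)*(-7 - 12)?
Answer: -1615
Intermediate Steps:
z(n, T) = 21 + n² (z(n, T) = n² + 21 = 21 + n²)
z(K(-6), -40)*(-7 - 12) = (21 + 8²)*(-7 - 12) = (21 + 64)*(-19) = 85*(-19) = -1615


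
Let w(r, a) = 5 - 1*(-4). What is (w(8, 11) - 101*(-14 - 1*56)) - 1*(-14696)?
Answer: 21775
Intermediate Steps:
w(r, a) = 9 (w(r, a) = 5 + 4 = 9)
(w(8, 11) - 101*(-14 - 1*56)) - 1*(-14696) = (9 - 101*(-14 - 1*56)) - 1*(-14696) = (9 - 101*(-14 - 56)) + 14696 = (9 - 101*(-70)) + 14696 = (9 + 7070) + 14696 = 7079 + 14696 = 21775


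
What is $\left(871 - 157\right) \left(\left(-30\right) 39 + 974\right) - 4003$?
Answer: $-143947$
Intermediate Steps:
$\left(871 - 157\right) \left(\left(-30\right) 39 + 974\right) - 4003 = 714 \left(-1170 + 974\right) - 4003 = 714 \left(-196\right) - 4003 = -139944 - 4003 = -143947$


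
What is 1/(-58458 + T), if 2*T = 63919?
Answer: -2/52997 ≈ -3.7738e-5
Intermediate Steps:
T = 63919/2 (T = (½)*63919 = 63919/2 ≈ 31960.)
1/(-58458 + T) = 1/(-58458 + 63919/2) = 1/(-52997/2) = -2/52997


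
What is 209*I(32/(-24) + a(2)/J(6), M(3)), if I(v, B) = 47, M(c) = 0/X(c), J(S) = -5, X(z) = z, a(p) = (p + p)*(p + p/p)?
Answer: 9823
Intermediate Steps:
a(p) = 2*p*(1 + p) (a(p) = (2*p)*(p + 1) = (2*p)*(1 + p) = 2*p*(1 + p))
M(c) = 0 (M(c) = 0/c = 0)
209*I(32/(-24) + a(2)/J(6), M(3)) = 209*47 = 9823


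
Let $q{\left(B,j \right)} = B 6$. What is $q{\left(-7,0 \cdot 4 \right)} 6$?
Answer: $-252$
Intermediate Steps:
$q{\left(B,j \right)} = 6 B$
$q{\left(-7,0 \cdot 4 \right)} 6 = 6 \left(-7\right) 6 = \left(-42\right) 6 = -252$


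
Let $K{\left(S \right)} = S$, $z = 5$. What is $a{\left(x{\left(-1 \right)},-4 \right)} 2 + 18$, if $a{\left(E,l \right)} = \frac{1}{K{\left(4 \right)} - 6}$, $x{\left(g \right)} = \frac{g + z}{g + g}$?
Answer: $17$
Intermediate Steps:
$x{\left(g \right)} = \frac{5 + g}{2 g}$ ($x{\left(g \right)} = \frac{g + 5}{g + g} = \frac{5 + g}{2 g}$)
$a{\left(E,l \right)} = - \frac{1}{2}$ ($a{\left(E,l \right)} = \frac{1}{4 - 6} = \frac{1}{-2} = - \frac{1}{2}$)
$a{\left(x{\left(-1 \right)},-4 \right)} 2 + 18 = \left(- \frac{1}{2}\right) 2 + 18 = -1 + 18 = 17$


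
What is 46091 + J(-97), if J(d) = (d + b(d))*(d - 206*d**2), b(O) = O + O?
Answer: 564106232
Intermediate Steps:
b(O) = 2*O
J(d) = 3*d*(d - 206*d**2) (J(d) = (d + 2*d)*(d - 206*d**2) = (3*d)*(d - 206*d**2) = 3*d*(d - 206*d**2))
46091 + J(-97) = 46091 + (-97)**2*(3 - 618*(-97)) = 46091 + 9409*(3 + 59946) = 46091 + 9409*59949 = 46091 + 564060141 = 564106232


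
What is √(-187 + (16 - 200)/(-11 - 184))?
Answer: I*√7074795/195 ≈ 13.64*I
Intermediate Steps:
√(-187 + (16 - 200)/(-11 - 184)) = √(-187 - 184/(-195)) = √(-187 - 184*(-1/195)) = √(-187 + 184/195) = √(-36281/195) = I*√7074795/195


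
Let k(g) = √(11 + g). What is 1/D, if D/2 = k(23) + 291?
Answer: 291/169294 - √34/169294 ≈ 0.0016845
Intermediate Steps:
D = 582 + 2*√34 (D = 2*(√(11 + 23) + 291) = 2*(√34 + 291) = 2*(291 + √34) = 582 + 2*√34 ≈ 593.66)
1/D = 1/(582 + 2*√34)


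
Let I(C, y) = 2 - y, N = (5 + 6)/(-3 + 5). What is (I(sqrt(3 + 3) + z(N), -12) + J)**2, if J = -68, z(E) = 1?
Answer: 2916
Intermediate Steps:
N = 11/2 ≈ 5.5000
(I(sqrt(3 + 3) + z(N), -12) + J)**2 = ((2 - 1*(-12)) - 68)**2 = ((2 + 12) - 68)**2 = (14 - 68)**2 = (-54)**2 = 2916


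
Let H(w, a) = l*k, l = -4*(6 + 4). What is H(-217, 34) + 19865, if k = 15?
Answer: 19265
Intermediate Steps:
l = -40 (l = -4*10 = -40)
H(w, a) = -600 (H(w, a) = -40*15 = -600)
H(-217, 34) + 19865 = -600 + 19865 = 19265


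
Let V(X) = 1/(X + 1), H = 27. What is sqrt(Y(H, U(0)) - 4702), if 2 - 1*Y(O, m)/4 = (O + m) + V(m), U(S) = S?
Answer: 3*I*sqrt(534) ≈ 69.325*I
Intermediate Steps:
V(X) = 1/(1 + X)
Y(O, m) = 8 - 4*O - 4*m - 4/(1 + m) (Y(O, m) = 8 - 4*((O + m) + 1/(1 + m)) = 8 - 4*(O + m + 1/(1 + m)) = 8 + (-4*O - 4*m - 4/(1 + m)) = 8 - 4*O - 4*m - 4/(1 + m))
sqrt(Y(H, U(0)) - 4702) = sqrt(4*(-1 + (1 + 0)*(2 - 1*27 - 1*0))/(1 + 0) - 4702) = sqrt(4*(-1 + 1*(2 - 27 + 0))/1 - 4702) = sqrt(4*1*(-1 + 1*(-25)) - 4702) = sqrt(4*1*(-1 - 25) - 4702) = sqrt(4*1*(-26) - 4702) = sqrt(-104 - 4702) = sqrt(-4806) = 3*I*sqrt(534)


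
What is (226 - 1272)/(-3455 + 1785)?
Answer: 523/835 ≈ 0.62635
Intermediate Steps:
(226 - 1272)/(-3455 + 1785) = -1046/(-1670) = -1046*(-1/1670) = 523/835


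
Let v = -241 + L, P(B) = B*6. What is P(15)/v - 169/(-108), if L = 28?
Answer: 8759/7668 ≈ 1.1423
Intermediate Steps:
P(B) = 6*B
v = -213 (v = -241 + 28 = -213)
P(15)/v - 169/(-108) = (6*15)/(-213) - 169/(-108) = 90*(-1/213) - 169*(-1/108) = -30/71 + 169/108 = 8759/7668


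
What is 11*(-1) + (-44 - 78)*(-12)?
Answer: 1453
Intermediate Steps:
11*(-1) + (-44 - 78)*(-12) = -11 - 122*(-12) = -11 + 1464 = 1453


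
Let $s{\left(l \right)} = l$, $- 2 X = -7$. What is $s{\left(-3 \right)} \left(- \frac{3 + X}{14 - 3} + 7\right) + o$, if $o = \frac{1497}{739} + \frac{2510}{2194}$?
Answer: $- \frac{286386521}{17835026} \approx -16.058$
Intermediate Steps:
$X = \frac{7}{2}$ ($X = \left(- \frac{1}{2}\right) \left(-7\right) = \frac{7}{2} \approx 3.5$)
$o = \frac{2569654}{810683}$ ($o = 1497 \cdot \frac{1}{739} + 2510 \cdot \frac{1}{2194} = \frac{1497}{739} + \frac{1255}{1097} = \frac{2569654}{810683} \approx 3.1697$)
$s{\left(-3 \right)} \left(- \frac{3 + X}{14 - 3} + 7\right) + o = - 3 \left(- \frac{3 + \frac{7}{2}}{14 - 3} + 7\right) + \frac{2569654}{810683} = - 3 \left(- \frac{13}{2 \cdot 11} + 7\right) + \frac{2569654}{810683} = - 3 \left(\left(-1\right) \frac{13}{22} + 7\right) + \frac{2569654}{810683} = - 3 \left(- \frac{13}{22} + 7\right) + \frac{2569654}{810683} = \left(-3\right) \frac{141}{22} + \frac{2569654}{810683} = - \frac{423}{22} + \frac{2569654}{810683} = - \frac{286386521}{17835026}$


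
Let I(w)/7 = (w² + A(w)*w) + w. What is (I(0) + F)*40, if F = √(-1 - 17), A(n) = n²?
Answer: 120*I*√2 ≈ 169.71*I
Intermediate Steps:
I(w) = 7*w + 7*w² + 7*w³ (I(w) = 7*((w² + w²*w) + w) = 7*((w² + w³) + w) = 7*(w + w² + w³) = 7*w + 7*w² + 7*w³)
F = 3*I*√2 (F = √(-18) = 3*I*√2 ≈ 4.2426*I)
(I(0) + F)*40 = (7*0*(1 + 0 + 0²) + 3*I*√2)*40 = (7*0*(1 + 0 + 0) + 3*I*√2)*40 = (7*0*1 + 3*I*√2)*40 = (0 + 3*I*√2)*40 = (3*I*√2)*40 = 120*I*√2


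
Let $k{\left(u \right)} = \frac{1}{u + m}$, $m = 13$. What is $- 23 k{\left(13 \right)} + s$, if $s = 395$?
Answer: $\frac{10247}{26} \approx 394.12$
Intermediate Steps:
$k{\left(u \right)} = \frac{1}{13 + u}$ ($k{\left(u \right)} = \frac{1}{u + 13} = \frac{1}{13 + u}$)
$- 23 k{\left(13 \right)} + s = - \frac{23}{13 + 13} + 395 = - \frac{23}{26} + 395 = \frac{10247}{26}$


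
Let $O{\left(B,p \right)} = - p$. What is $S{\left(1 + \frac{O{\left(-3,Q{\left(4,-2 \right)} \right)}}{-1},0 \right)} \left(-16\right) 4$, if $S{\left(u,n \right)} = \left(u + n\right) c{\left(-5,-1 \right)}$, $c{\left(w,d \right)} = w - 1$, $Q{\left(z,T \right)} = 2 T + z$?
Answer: $384$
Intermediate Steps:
$Q{\left(z,T \right)} = z + 2 T$
$c{\left(w,d \right)} = -1 + w$ ($c{\left(w,d \right)} = w - 1 = -1 + w$)
$S{\left(u,n \right)} = - 6 n - 6 u$ ($S{\left(u,n \right)} = \left(u + n\right) \left(-1 - 5\right) = \left(n + u\right) \left(-6\right) = - 6 n - 6 u$)
$S{\left(1 + \frac{O{\left(-3,Q{\left(4,-2 \right)} \right)}}{-1},0 \right)} \left(-16\right) 4 = \left(\left(-6\right) 0 - 6 \left(1 + \frac{\left(-1\right) \left(4 + 2 \left(-2\right)\right)}{-1}\right)\right) \left(-16\right) 4 = \left(0 - 6 \left(1 + - (4 - 4) \left(-1\right)\right)\right) \left(-16\right) 4 = \left(0 - 6 \left(1 + \left(-1\right) 0 \left(-1\right)\right)\right) \left(-16\right) 4 = \left(0 - 6 \left(1 + 0 \left(-1\right)\right)\right) \left(-16\right) 4 = \left(0 - 6 \left(1 + 0\right)\right) \left(-16\right) 4 = \left(0 - 6\right) \left(-16\right) 4 = \left(-6\right) \left(-16\right) 4 = 96 \cdot 4 = 384$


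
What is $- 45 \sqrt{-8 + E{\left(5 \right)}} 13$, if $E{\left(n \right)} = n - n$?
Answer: $- 1170 i \sqrt{2} \approx - 1654.6 i$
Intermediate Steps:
$E{\left(n \right)} = 0$
$- 45 \sqrt{-8 + E{\left(5 \right)}} 13 = - 45 \sqrt{-8 + 0} \cdot 13 = - 45 \sqrt{-8} \cdot 13 = - 45 \cdot 2 i \sqrt{2} \cdot 13 = - 90 i \sqrt{2} \cdot 13 = - 1170 i \sqrt{2}$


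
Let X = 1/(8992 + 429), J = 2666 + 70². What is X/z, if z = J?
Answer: 1/71279286 ≈ 1.4029e-8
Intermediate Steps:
J = 7566 (J = 2666 + 4900 = 7566)
z = 7566
X = 1/9421 ≈ 0.00010615
X/z = (1/9421)/7566 = (1/9421)*(1/7566) = 1/71279286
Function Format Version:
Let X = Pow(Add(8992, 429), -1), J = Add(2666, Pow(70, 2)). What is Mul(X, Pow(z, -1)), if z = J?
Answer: Rational(1, 71279286) ≈ 1.4029e-8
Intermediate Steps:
J = 7566 (J = Add(2666, 4900) = 7566)
z = 7566
X = Rational(1, 9421) (X = Pow(9421, -1) = Rational(1, 9421) ≈ 0.00010615)
Mul(X, Pow(z, -1)) = Mul(Rational(1, 9421), Pow(7566, -1)) = Mul(Rational(1, 9421), Rational(1, 7566)) = Rational(1, 71279286)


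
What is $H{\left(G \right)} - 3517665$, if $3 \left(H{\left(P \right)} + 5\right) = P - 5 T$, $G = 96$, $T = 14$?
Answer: $- \frac{10552984}{3} \approx -3.5177 \cdot 10^{6}$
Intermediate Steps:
$H{\left(P \right)} = - \frac{85}{3} + \frac{P}{3}$ ($H{\left(P \right)} = -5 + \frac{P - 70}{3} = -5 + \frac{-70 + P}{3} = -5 + \left(- \frac{70}{3} + \frac{P}{3}\right) = - \frac{85}{3} + \frac{P}{3}$)
$H{\left(G \right)} - 3517665 = \left(- \frac{85}{3} + \frac{1}{3} \cdot 96\right) - 3517665 = \left(- \frac{85}{3} + 32\right) - 3517665 = \frac{11}{3} - 3517665 = - \frac{10552984}{3}$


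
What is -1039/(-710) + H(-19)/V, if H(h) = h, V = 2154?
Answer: 556129/382335 ≈ 1.4546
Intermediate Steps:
-1039/(-710) + H(-19)/V = -1039/(-710) - 19/2154 = -1039*(-1/710) - 19*1/2154 = 1039/710 - 19/2154 = 556129/382335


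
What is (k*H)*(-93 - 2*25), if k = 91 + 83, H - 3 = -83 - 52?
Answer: 3284424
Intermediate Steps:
H = -132 (H = 3 + (-83 - 52) = 3 - 135 = -132)
k = 174
(k*H)*(-93 - 2*25) = (174*(-132))*(-93 - 2*25) = -22968*(-93 - 1*50) = -22968*(-93 - 50) = -22968*(-143) = 3284424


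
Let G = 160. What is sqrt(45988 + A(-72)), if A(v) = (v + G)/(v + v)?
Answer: 19*sqrt(4586)/6 ≈ 214.45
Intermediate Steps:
A(v) = (160 + v)/(2*v) (A(v) = (v + 160)/(v + v) = (160 + v)/((2*v)) = (160 + v)*(1/(2*v)) = (160 + v)/(2*v))
sqrt(45988 + A(-72)) = sqrt(45988 + (1/2)*(160 - 72)/(-72)) = sqrt(45988 + (1/2)*(-1/72)*88) = sqrt(45988 - 11/18) = sqrt(827773/18) = 19*sqrt(4586)/6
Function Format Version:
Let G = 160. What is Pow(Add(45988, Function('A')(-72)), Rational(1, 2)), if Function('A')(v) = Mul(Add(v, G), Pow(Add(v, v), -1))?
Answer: Mul(Rational(19, 6), Pow(4586, Rational(1, 2))) ≈ 214.45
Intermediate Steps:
Function('A')(v) = Mul(Rational(1, 2), Pow(v, -1), Add(160, v)) (Function('A')(v) = Mul(Add(v, 160), Pow(Add(v, v), -1)) = Mul(Add(160, v), Pow(Mul(2, v), -1)) = Mul(Add(160, v), Mul(Rational(1, 2), Pow(v, -1))) = Mul(Rational(1, 2), Pow(v, -1), Add(160, v)))
Pow(Add(45988, Function('A')(-72)), Rational(1, 2)) = Pow(Add(45988, Mul(Rational(1, 2), Pow(-72, -1), Add(160, -72))), Rational(1, 2)) = Pow(Add(45988, Mul(Rational(1, 2), Rational(-1, 72), 88)), Rational(1, 2)) = Pow(Add(45988, Rational(-11, 18)), Rational(1, 2)) = Pow(Rational(827773, 18), Rational(1, 2)) = Mul(Rational(19, 6), Pow(4586, Rational(1, 2)))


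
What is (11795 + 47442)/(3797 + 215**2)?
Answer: 59237/50022 ≈ 1.1842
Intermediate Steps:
(11795 + 47442)/(3797 + 215**2) = 59237/(3797 + 46225) = 59237/50022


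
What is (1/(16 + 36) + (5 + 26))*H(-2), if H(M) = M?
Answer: -1613/26 ≈ -62.038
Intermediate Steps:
(1/(16 + 36) + (5 + 26))*H(-2) = (1/(16 + 36) + (5 + 26))*(-2) = (1/52 + 31)*(-2) = (1613/52)*(-2) = -1613/26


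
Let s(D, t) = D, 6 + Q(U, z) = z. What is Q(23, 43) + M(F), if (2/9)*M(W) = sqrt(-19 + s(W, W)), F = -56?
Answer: 37 + 45*I*sqrt(3)/2 ≈ 37.0 + 38.971*I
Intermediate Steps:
Q(U, z) = -6 + z
M(W) = 9*sqrt(-19 + W)/2
Q(23, 43) + M(F) = (-6 + 43) + 9*sqrt(-19 - 56)/2 = 37 + 9*sqrt(-75)/2 = 37 + 9*(5*I*sqrt(3))/2 = 37 + 45*I*sqrt(3)/2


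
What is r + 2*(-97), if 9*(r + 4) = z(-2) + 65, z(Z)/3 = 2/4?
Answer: -3431/18 ≈ -190.61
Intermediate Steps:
z(Z) = 3/2 (z(Z) = 3*(2/4) = 3*(2*(¼)) = 3*(½) = 3/2)
r = 61/18 (r = -4 + (3/2 + 65)/9 = -4 + (⅑)*(133/2) = -4 + 133/18 = 61/18 ≈ 3.3889)
r + 2*(-97) = 61/18 + 2*(-97) = 61/18 - 194 = -3431/18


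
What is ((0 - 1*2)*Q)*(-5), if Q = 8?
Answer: 80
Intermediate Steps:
((0 - 1*2)*Q)*(-5) = ((0 - 1*2)*8)*(-5) = ((0 - 2)*8)*(-5) = -2*8*(-5) = -16*(-5) = 80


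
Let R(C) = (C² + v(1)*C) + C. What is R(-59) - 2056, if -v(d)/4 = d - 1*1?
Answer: 1366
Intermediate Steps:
v(d) = 4 - 4*d (v(d) = -4*(d - 1*1) = -4*(d - 1) = -4*(-1 + d) = 4 - 4*d)
R(C) = C + C² (R(C) = (C² + (4 - 4*1)*C) + C = (C² + (4 - 4)*C) + C = (C² + 0*C) + C = (C² + 0) + C = C² + C = C + C²)
R(-59) - 2056 = -59*(1 - 59) - 2056 = -59*(-58) - 2056 = 3422 - 2056 = 1366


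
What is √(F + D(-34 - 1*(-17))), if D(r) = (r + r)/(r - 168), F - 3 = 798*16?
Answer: √437093765/185 ≈ 113.01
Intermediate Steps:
F = 12771 (F = 3 + 798*16 = 3 + 12768 = 12771)
D(r) = 2*r/(-168 + r) (D(r) = (2*r)/(-168 + r) = 2*r/(-168 + r))
√(F + D(-34 - 1*(-17))) = √(12771 + 2*(-34 - 1*(-17))/(-168 + (-34 - 1*(-17)))) = √(12771 + 2*(-34 + 17)/(-168 + (-34 + 17))) = √(12771 + 2*(-17)/(-168 - 17)) = √(12771 + 2*(-17)/(-185)) = √(12771 + 2*(-17)*(-1/185)) = √(12771 + 34/185) = √(2362669/185) = √437093765/185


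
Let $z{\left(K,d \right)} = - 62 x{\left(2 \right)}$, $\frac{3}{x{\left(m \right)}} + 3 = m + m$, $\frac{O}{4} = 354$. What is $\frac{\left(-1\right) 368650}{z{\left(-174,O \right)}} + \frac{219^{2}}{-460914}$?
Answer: $\frac{28317837559}{14288334} \approx 1981.9$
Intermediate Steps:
$O = 1416$ ($O = 4 \cdot 354 = 1416$)
$x{\left(m \right)} = \frac{3}{-3 + 2 m}$ ($x{\left(m \right)} = \frac{3}{-3 + \left(m + m\right)} = \frac{3}{-3 + 2 m}$)
$z{\left(K,d \right)} = -186$ ($z{\left(K,d \right)} = - 62 \frac{3}{-3 + 2 \cdot 2} = - 62 \frac{3}{-3 + 4} = - 62 \cdot \frac{3}{1} = - 62 \cdot 3 \cdot 1 = \left(-62\right) 3 = -186$)
$\frac{\left(-1\right) 368650}{z{\left(-174,O \right)}} + \frac{219^{2}}{-460914} = \frac{\left(-1\right) 368650}{-186} + \frac{219^{2}}{-460914} = \left(-368650\right) \left(- \frac{1}{186}\right) + 47961 \left(- \frac{1}{460914}\right) = \frac{184325}{93} - \frac{15987}{153638} = \frac{28317837559}{14288334}$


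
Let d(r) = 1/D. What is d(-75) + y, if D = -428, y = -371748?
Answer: -159108145/428 ≈ -3.7175e+5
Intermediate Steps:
d(r) = -1/428 (d(r) = 1/(-428) = -1/428)
d(-75) + y = -1/428 - 371748 = -159108145/428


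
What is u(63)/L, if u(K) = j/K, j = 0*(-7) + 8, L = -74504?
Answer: -1/586719 ≈ -1.7044e-6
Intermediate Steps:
j = 8 (j = 0 + 8 = 8)
u(K) = 8/K
u(63)/L = (8/63)/(-74504) = (8*(1/63))*(-1/74504) = (8/63)*(-1/74504) = -1/586719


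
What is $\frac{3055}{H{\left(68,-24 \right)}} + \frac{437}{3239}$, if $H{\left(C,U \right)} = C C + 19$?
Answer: $\frac{11924136}{15038677} \approx 0.7929$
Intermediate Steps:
$H{\left(C,U \right)} = 19 + C^{2}$ ($H{\left(C,U \right)} = C^{2} + 19 = 19 + C^{2}$)
$\frac{3055}{H{\left(68,-24 \right)}} + \frac{437}{3239} = \frac{3055}{19 + 68^{2}} + \frac{437}{3239} = \frac{3055}{19 + 4624} + 437 \cdot \frac{1}{3239} = \frac{3055}{4643} + \frac{437}{3239} = \frac{11924136}{15038677}$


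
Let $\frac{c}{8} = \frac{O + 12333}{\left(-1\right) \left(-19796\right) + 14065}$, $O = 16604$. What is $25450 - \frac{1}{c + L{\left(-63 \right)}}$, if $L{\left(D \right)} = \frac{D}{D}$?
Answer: $\frac{6753301789}{265357} \approx 25450.0$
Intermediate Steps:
$L{\left(D \right)} = 1$
$c = \frac{231496}{33861}$ ($c = 8 \frac{16604 + 12333}{\left(-1\right) \left(-19796\right) + 14065} = 8 \frac{28937}{19796 + 14065} = 8 \cdot \frac{28937}{33861} = \frac{231496}{33861} \approx 6.8367$)
$25450 - \frac{1}{c + L{\left(-63 \right)}} = 25450 - \frac{1}{\frac{231496}{33861} + 1} = 25450 - \frac{1}{\frac{265357}{33861}} = 25450 - \frac{33861}{265357} = \frac{6753301789}{265357}$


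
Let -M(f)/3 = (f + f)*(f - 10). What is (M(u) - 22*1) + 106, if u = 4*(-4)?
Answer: -2412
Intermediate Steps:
u = -16
M(f) = -6*f*(-10 + f) (M(f) = -3*(f + f)*(f - 10) = -3*2*f*(-10 + f) = -6*f*(-10 + f))
(M(u) - 22*1) + 106 = (6*(-16)*(10 - 1*(-16)) - 22*1) + 106 = (6*(-16)*(10 + 16) - 22) + 106 = (6*(-16)*26 - 22) + 106 = (-2496 - 22) + 106 = -2518 + 106 = -2412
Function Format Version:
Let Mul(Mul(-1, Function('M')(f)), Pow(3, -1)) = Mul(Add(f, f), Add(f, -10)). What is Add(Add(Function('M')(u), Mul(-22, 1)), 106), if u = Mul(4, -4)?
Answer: -2412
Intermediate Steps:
u = -16
Function('M')(f) = Mul(-6, f, Add(-10, f)) (Function('M')(f) = Mul(-3, Mul(Add(f, f), Add(f, -10))) = Mul(-3, Mul(Mul(2, f), Add(-10, f))) = Mul(-3, Mul(2, f, Add(-10, f))) = Mul(-6, f, Add(-10, f)))
Add(Add(Function('M')(u), Mul(-22, 1)), 106) = Add(Add(Mul(6, -16, Add(10, Mul(-1, -16))), Mul(-22, 1)), 106) = Add(Add(Mul(6, -16, Add(10, 16)), -22), 106) = Add(Add(Mul(6, -16, 26), -22), 106) = Add(Add(-2496, -22), 106) = Add(-2518, 106) = -2412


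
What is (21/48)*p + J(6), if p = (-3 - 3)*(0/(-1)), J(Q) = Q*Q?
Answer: 36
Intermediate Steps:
J(Q) = Q²
p = 0 (p = -0*(-1) = -6*0 = 0)
(21/48)*p + J(6) = (21/48)*0 + 6² = (21*(1/48))*0 + 36 = (7/16)*0 + 36 = 0 + 36 = 36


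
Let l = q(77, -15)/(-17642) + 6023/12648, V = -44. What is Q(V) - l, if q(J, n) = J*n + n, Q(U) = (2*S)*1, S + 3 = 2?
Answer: -283663979/111568008 ≈ -2.5425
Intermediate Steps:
S = -1 (S = -3 + 2 = -1)
Q(U) = -2 (Q(U) = (2*(-1))*1 = -2*1 = -2)
q(J, n) = n + J*n
l = 60527963/111568008 (l = -15*(1 + 77)/(-17642) + 6023/12648 = -15*78*(-1/17642) + 6023*(1/12648) = -1170*(-1/17642) + 6023/12648 = 585/8821 + 6023/12648 = 60527963/111568008 ≈ 0.54252)
Q(V) - l = -2 - 1*60527963/111568008 = -2 - 60527963/111568008 = -283663979/111568008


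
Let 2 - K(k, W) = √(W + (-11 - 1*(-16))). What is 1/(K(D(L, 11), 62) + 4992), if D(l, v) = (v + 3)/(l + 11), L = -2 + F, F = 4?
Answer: 4994/24939969 + √67/24939969 ≈ 0.00020057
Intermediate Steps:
L = 2 (L = -2 + 4 = 2)
D(l, v) = (3 + v)/(11 + l)
K(k, W) = 2 - √(5 + W) (K(k, W) = 2 - √(W + (-11 - 1*(-16))) = 2 - √(W + (-11 + 16)) = 2 - √(W + 5) = 2 - √(5 + W))
1/(K(D(L, 11), 62) + 4992) = 1/((2 - √(5 + 62)) + 4992) = 1/((2 - √67) + 4992) = 1/(4994 - √67)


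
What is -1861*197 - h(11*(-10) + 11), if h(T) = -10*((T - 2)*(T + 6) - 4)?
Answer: -272727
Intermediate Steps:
h(T) = 40 - 10*(-2 + T)*(6 + T) (h(T) = -10*((-2 + T)*(6 + T) - 4) = -10*(-4 + (-2 + T)*(6 + T)) = 40 - 10*(-2 + T)*(6 + T))
-1861*197 - h(11*(-10) + 11) = -1861*197 - (160 - 40*(11*(-10) + 11) - 10*(11*(-10) + 11)²) = -366617 - (160 - 40*(-110 + 11) - 10*(-110 + 11)²) = -366617 - (160 - 40*(-99) - 10*(-99)²) = -366617 - (160 + 3960 - 10*9801) = -366617 - (160 + 3960 - 98010) = -366617 - 1*(-93890) = -366617 + 93890 = -272727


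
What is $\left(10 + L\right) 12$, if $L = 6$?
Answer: $192$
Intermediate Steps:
$\left(10 + L\right) 12 = \left(10 + 6\right) 12 = 16 \cdot 12 = 192$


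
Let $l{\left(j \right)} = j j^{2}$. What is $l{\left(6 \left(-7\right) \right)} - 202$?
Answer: $-74290$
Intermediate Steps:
$l{\left(j \right)} = j^{3}$
$l{\left(6 \left(-7\right) \right)} - 202 = \left(6 \left(-7\right)\right)^{3} - 202 = \left(-42\right)^{3} - 202 = -74088 - 202 = -74290$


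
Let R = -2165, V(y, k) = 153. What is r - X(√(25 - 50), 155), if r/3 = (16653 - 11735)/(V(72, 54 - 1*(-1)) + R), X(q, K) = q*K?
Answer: -7377/1006 - 775*I ≈ -7.333 - 775.0*I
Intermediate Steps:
X(q, K) = K*q
r = -7377/1006 (r = 3*((16653 - 11735)/(153 - 2165)) = 3*(4918/(-2012)) = 3*(4918*(-1/2012)) = 3*(-2459/1006) = -7377/1006 ≈ -7.3330)
r - X(√(25 - 50), 155) = -7377/1006 - 155*√(25 - 50) = -7377/1006 - 155*√(-25) = -7377/1006 - 155*5*I = -7377/1006 - 775*I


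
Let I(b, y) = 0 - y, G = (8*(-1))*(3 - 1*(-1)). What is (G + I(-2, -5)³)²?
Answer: 8649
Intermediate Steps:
G = -32 (G = -8*(3 + 1) = -8*4 = -32)
I(b, y) = -y
(G + I(-2, -5)³)² = (-32 + (-1*(-5))³)² = (-32 + 5³)² = (-32 + 125)² = 93² = 8649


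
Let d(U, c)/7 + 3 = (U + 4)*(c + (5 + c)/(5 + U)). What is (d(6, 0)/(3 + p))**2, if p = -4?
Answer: 14161/121 ≈ 117.03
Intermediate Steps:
d(U, c) = -21 + 7*(4 + U)*(c + (5 + c)/(5 + U)) (d(U, c) = -21 + 7*((U + 4)*(c + (5 + c)/(5 + U))) = -21 + 7*((4 + U)*(c + (5 + c)/(5 + U))) = -21 + 7*(4 + U)*(c + (5 + c)/(5 + U)))
(d(6, 0)/(3 + p))**2 = ((7*(5 + 2*6 + 24*0 + 0*6**2 + 10*6*0)/(5 + 6))/(3 - 4))**2 = ((7*(5 + 12 + 0 + 0*36 + 0)/11)/(-1))**2 = (-7*(5 + 12 + 0 + 0 + 0)/11)**2 = (-7*17/11)**2 = (-1*119/11)**2 = (-119/11)**2 = 14161/121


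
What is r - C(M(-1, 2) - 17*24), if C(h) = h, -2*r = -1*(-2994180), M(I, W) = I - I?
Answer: -1496682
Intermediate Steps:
M(I, W) = 0
r = -1497090 (r = -(-1)*(-2994180)/2 = -1/2*2994180 = -1497090)
r - C(M(-1, 2) - 17*24) = -1497090 - (0 - 17*24) = -1497090 - (0 - 408) = -1497090 - 1*(-408) = -1497090 + 408 = -1496682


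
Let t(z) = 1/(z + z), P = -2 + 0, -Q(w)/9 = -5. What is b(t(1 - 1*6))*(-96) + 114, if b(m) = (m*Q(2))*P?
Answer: -750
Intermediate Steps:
Q(w) = 45 (Q(w) = -9*(-5) = 45)
P = -2
t(z) = 1/(2*z)
b(m) = -90*m (b(m) = (m*45)*(-2) = (45*m)*(-2) = -90*m)
b(t(1 - 1*6))*(-96) + 114 = -45/(1 - 1*6)*(-96) + 114 = -45/(1 - 6)*(-96) + 114 = -45/(-5)*(-96) + 114 = -45*(-1)/5*(-96) + 114 = -90*(-1/10)*(-96) + 114 = 9*(-96) + 114 = -864 + 114 = -750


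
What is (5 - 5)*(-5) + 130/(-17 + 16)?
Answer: -130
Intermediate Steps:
(5 - 5)*(-5) + 130/(-17 + 16) = 0*(-5) + 130/(-1) = 0 + 130*(-1) = 0 - 130 = -130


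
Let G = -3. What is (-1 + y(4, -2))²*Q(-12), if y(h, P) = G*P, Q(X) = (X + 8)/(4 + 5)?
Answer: -100/9 ≈ -11.111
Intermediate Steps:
Q(X) = 8/9 + X/9 (Q(X) = (8 + X)/9 = (8 + X)*(⅑) = 8/9 + X/9)
y(h, P) = -3*P
(-1 + y(4, -2))²*Q(-12) = (-1 - 3*(-2))²*(8/9 + (⅑)*(-12)) = (-1 + 6)²*(8/9 - 4/3) = 5²*(-4/9) = 25*(-4/9) = -100/9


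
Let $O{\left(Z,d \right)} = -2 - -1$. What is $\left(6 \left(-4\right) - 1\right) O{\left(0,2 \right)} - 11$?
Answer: $14$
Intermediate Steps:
$O{\left(Z,d \right)} = -1$ ($O{\left(Z,d \right)} = -2 + 1 = -1$)
$\left(6 \left(-4\right) - 1\right) O{\left(0,2 \right)} - 11 = \left(6 \left(-4\right) - 1\right) \left(-1\right) - 11 = \left(-24 - 1\right) \left(-1\right) - 11 = \left(-25\right) \left(-1\right) - 11 = 25 - 11 = 14$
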